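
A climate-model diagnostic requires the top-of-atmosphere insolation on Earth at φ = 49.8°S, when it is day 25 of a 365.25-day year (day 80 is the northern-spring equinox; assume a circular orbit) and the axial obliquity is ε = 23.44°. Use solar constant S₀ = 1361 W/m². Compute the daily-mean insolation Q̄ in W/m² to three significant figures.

Solar longitude: λ_s = 360° × (25 − 80)/365.25 = -54.209°, i.e. -54.209° + 360° = 305.791°.
sin δ = sin 23.44° × sin 305.791° = -0.32267, so δ = -18.824°.
cos H₀ = −tan(-49.8°) tan(-18.824°) = -0.4034, H₀ = 1.9860 rad.
Bracket: H₀ sin φ sin δ + cos φ cos δ sin H₀ = 1.9860×-0.76380×-0.32267 + 0.64546×0.94651×0.91502 = 0.489460 + 0.559017 = 1.048477.
Q̄ = (S₀/π) × [bracket] = (1361/π) × 1.048477 = 454.2 W/m².

Q̄ ≈ 454 W/m²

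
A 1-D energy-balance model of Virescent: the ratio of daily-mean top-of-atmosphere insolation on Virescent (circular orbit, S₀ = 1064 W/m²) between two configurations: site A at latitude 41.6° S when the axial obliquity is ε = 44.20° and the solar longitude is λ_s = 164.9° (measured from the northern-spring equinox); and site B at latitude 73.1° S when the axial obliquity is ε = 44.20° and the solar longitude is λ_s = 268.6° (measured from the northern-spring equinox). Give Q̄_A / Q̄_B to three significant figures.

Q̄_A / Q̄_B ≈ 0.265

— Configuration A (φ=-41.6°):
Solar declination: sin δ = sin ε · sin λ_s = sin 44.20° × sin 164.9° = 0.18161, so δ = +10.464°.
cos H₀ = −tan(-41.6°) tan(+10.464°) = 0.1640, H₀ = 1.4061 rad.
Bracket: H₀ sin φ sin δ + cos φ cos δ sin H₀ = 1.4061×-0.66393×0.18161 + 0.74780×0.98337×0.98647 = -0.169542 + 0.725415 = 0.555873.
Q̄ = (S₀/π) × [bracket] = (1064/π) × 0.555873 = 188.26 W/m².
— Configuration B (φ=-73.1°):
Solar declination: sin δ = sin ε · sin λ_s = sin 44.20° × sin 268.6° = -0.69696, so δ = -44.183°.
cos H₀ = −tan(-73.1°) tan(-44.183°) = -3.1989 ≤ −1 ⇒ polar day, H₀ = π.
Bracket: H₀ sin φ sin δ + cos φ cos δ sin H₀ = 3.1416×-0.95681×-0.69696 + 0.29070×0.71711×0.00000 = 2.095002 + 0.000000 = 2.095002.
Q̄ = (S₀/π) × [bracket] = (1064/π) × 2.095002 = 709.54 W/m².
Ratio Q̄_A / Q̄_B = 188.26 / 709.54 = 0.2653.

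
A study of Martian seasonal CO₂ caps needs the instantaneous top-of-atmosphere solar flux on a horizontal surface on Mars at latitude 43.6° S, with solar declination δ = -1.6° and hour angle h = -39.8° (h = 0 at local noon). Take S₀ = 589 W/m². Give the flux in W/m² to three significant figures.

339 W/m²

cos θ_z = sin φ sin δ + cos φ cos δ cos h = 0.019255 + 0.556152 = 0.575407.
Flux = S₀ · cos θ_z = 589 × 0.575407 = 338.9 W/m².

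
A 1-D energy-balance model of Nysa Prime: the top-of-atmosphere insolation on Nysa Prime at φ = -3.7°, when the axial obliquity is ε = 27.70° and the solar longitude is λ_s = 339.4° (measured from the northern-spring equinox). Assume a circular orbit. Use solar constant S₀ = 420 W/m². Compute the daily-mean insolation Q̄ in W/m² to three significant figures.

Q̄ ≈ 134 W/m²

Solar declination: sin δ = sin ε · sin λ_s = sin 27.70° × sin 339.4° = -0.16355, so δ = -9.413°.
cos H₀ = −tan(-3.7°) tan(-9.413°) = -0.0107, H₀ = 1.5815 rad.
Bracket: H₀ sin φ sin δ + cos φ cos δ sin H₀ = 1.5815×-0.06453×-0.16355 + 0.99792×0.98653×0.99994 = 0.016691 + 0.984419 = 1.001110.
Q̄ = (S₀/π) × [bracket] = (420/π) × 1.001110 = 133.8 W/m².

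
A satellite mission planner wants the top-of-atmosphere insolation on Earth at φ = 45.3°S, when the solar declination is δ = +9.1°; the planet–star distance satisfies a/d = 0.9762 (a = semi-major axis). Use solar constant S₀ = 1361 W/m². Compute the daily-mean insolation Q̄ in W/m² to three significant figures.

cos H₀ = −tan(-45.3°) tan(+9.100°) = 0.1619, H₀ = 1.4082 rad.
Bracket: H₀ sin φ sin δ + cos φ cos δ sin H₀ = 1.4082×-0.71080×0.15816 + 0.70339×0.98741×0.98681 = -0.158310 + 0.685373 = 0.527063.
Inverse-square distance factor (a/d)² = 0.9762² = 0.952966.
Q̄ = (S₀/π) × 0.952966 × [bracket] = (1361/π) × 0.952966 × 0.527063 = 217.6 W/m².

Q̄ ≈ 218 W/m²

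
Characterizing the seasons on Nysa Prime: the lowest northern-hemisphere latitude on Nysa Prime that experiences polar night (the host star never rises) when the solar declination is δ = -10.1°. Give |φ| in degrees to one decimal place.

Polar night requires cos H₀ = −tan φ tan δ ≥ 1, i.e. tan φ tan δ ≤ −1.
The boundary is |tan φ| · |tan δ| = 1, so |φ| = 90° − |δ| = 90° − 10.1° = 79.9° in the northern hemisphere.

|φ| = 79.9°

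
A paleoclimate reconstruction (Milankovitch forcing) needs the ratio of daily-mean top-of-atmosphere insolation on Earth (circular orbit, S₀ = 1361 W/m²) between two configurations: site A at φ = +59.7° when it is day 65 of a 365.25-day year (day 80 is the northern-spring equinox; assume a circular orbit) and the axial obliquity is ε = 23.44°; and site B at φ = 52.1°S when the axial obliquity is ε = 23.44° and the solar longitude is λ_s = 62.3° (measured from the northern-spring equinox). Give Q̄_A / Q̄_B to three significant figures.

— Configuration A (φ=+59.7°):
Solar longitude: λ_s = 360° × (65 − 80)/365.25 = -14.784°, i.e. -14.784° + 360° = 345.216°.
sin δ = sin 23.44° × sin 345.216° = -0.10151, so δ = -5.826°.
cos H₀ = −tan(+59.7°) tan(-5.826°) = 0.1746, H₀ = 1.3953 rad.
Bracket: H₀ sin φ sin δ + cos φ cos δ sin H₀ = 1.3953×0.86340×-0.10151 + 0.50453×0.99483×0.98464 = -0.122289 + 0.494212 = 0.371923.
Q̄ = (S₀/π) × [bracket] = (1361/π) × 0.371923 = 161.12 W/m².
— Configuration B (φ=-52.1°):
Solar declination: sin δ = sin ε · sin λ_s = sin 23.44° × sin 62.3° = 0.35220, so δ = +20.622°.
cos H₀ = −tan(-52.1°) tan(+20.622°) = 0.4834, H₀ = 1.0663 rad.
Bracket: H₀ sin φ sin δ + cos φ cos δ sin H₀ = 1.0663×-0.78908×0.35220 + 0.61429×0.93592×0.87540 = -0.296340 + 0.503290 = 0.206950.
Q̄ = (S₀/π) × [bracket] = (1361/π) × 0.206950 = 89.655 W/m².
Ratio Q̄_A / Q̄_B = 161.12 / 89.655 = 1.797.

Q̄_A / Q̄_B ≈ 1.80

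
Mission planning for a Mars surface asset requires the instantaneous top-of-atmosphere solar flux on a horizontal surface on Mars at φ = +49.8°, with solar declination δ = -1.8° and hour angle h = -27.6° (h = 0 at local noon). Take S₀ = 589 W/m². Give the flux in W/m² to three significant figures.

323 W/m²

cos θ_z = sin φ sin δ + cos φ cos δ cos h = -0.023991 + 0.571725 = 0.547734.
Flux = S₀ · cos θ_z = 589 × 0.547734 = 322.6 W/m².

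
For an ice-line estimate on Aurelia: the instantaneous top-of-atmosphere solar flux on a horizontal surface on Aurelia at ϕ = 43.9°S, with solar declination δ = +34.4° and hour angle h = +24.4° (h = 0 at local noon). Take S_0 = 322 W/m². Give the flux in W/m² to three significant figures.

cos θ_z = sin ϕ sin δ + cos ϕ cos δ cos h = -0.391749 + 0.541435 = 0.149686.
Flux = S_0 · cos θ_z = 322 × 0.149686 = 48.20 W/m².

48.2 W/m²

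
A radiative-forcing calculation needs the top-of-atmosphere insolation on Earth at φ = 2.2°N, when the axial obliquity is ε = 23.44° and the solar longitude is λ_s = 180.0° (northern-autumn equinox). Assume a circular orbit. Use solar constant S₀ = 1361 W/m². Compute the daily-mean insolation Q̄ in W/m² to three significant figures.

Solar declination: sin δ = sin ε · sin λ_s = sin 23.44° × sin 180.0° = 0.00000, so δ = +0.000°.
cos H₀ = −tan(+2.2°) tan(+0.000°) = -0.0000, H₀ = 1.5708 rad.
Bracket: H₀ sin φ sin δ + cos φ cos δ sin H₀ = 1.5708×0.03839×0.00000 + 0.99926×1.00000×1.00000 = 0.000000 + 0.999260 = 0.999260.
Q̄ = (S₀/π) × [bracket] = (1361/π) × 0.999260 = 432.9 W/m².

Q̄ ≈ 433 W/m²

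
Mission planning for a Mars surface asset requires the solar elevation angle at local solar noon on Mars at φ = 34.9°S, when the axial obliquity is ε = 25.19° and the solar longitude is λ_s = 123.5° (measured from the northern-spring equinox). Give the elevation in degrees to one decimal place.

Solar declination: sin δ = sin ε · sin λ_s = sin 25.19° × sin 123.5° = 0.35492, so δ = +20.789°.
At local noon the hour angle is zero, so the zenith angle equals |φ − δ| = |-34.9° − (+20.789°)| = 55.689°.
Elevation = 90° − 55.689° = 34.3°.

34.3°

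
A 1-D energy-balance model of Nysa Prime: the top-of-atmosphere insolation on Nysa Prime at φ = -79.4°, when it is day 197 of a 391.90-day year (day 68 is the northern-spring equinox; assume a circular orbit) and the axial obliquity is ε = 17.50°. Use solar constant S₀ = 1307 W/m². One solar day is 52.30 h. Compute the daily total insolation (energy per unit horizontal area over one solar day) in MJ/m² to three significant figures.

Solar longitude: λ_s = 360° × (197 − 68)/391.90 = 118.500°.
sin δ = sin 17.50° × sin 118.500° = 0.26427, so δ = +15.323°.
cos H₀ = −tan(-79.4°) tan(+15.323°) = 1.4641 ≥ 1 ⇒ polar night, H₀ = 0 and Q̄ = 0.
Daily total = Q̄ × 52.30 h × 3600 s/h = 0.00 MJ/m².

0.00 MJ/m²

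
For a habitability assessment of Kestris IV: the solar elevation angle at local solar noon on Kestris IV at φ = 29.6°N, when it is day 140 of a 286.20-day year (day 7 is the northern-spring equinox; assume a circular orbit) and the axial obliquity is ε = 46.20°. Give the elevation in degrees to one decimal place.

69.5°

Solar longitude: λ_s = 360° × (140 − 7)/286.20 = 167.296°.
sin δ = sin 46.20° × sin 167.296° = 0.15873, so δ = +9.133°.
At local noon the hour angle is zero, so the zenith angle equals |φ − δ| = |+29.6° − (+9.133°)| = 20.467°.
Elevation = 90° − 20.467° = 69.5°.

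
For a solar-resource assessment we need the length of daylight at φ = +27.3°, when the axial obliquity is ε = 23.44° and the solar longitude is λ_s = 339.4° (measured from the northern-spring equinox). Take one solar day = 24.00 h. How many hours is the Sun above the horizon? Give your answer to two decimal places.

11.44 h

Solar declination: sin δ = sin ε · sin λ_s = sin 23.44° × sin 339.4° = -0.13996, so δ = -8.045°.
cos H₀ = −tan φ · tan δ = −tan(+27.3°) × tan(-8.045°) = 0.0730, so H₀ = 1.4978 rad = 85.82°.
Daylight = 2H₀/(2π) × 24.00 h = (1.4978/π) × 24.00 = 11.44 h.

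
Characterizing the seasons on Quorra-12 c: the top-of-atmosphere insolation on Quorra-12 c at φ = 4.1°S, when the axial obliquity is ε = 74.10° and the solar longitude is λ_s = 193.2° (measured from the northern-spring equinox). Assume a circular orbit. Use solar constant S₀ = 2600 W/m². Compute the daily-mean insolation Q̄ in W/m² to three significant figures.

Solar declination: sin δ = sin ε · sin λ_s = sin 74.10° × sin 193.2° = -0.21961, so δ = -12.686°.
cos H₀ = −tan(-4.1°) tan(-12.686°) = -0.0161, H₀ = 1.5869 rad.
Bracket: H₀ sin φ sin δ + cos φ cos δ sin H₀ = 1.5869×-0.07150×-0.21961 + 0.99744×0.97559×0.99987 = 0.024918 + 0.972966 = 0.997884.
Q̄ = (S₀/π) × [bracket] = (2600/π) × 0.997884 = 825.9 W/m².

Q̄ ≈ 826 W/m²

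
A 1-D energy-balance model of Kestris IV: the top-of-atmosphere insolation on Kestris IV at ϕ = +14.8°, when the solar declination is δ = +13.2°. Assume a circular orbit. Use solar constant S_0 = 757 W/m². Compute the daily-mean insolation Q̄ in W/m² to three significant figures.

cos h₀ = −tan(+14.8°) tan(+13.200°) = -0.0620, h₀ = 1.6328 rad.
Bracket: h₀ sin ϕ sin δ + cos ϕ cos δ sin h₀ = 1.6328×0.25545×0.22835 + 0.96682×0.97358×0.99808 = 0.095245 + 0.939469 = 1.034714.
Q̄ = (S_0/π) × [bracket] = (757/π) × 1.034714 = 249.3 W/m².

Q̄ ≈ 249 W/m²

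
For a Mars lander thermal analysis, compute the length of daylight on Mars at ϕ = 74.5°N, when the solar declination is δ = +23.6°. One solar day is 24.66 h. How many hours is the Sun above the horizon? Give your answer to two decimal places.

24.66 h

Sunrise equation: cos h₀ = −tan ϕ · tan δ = -1.5754 ≤ −1, so the Sun never sets (polar day) and h₀ = π.
Daylight = 2h₀/(2π) × 24.66 h = (3.1416/π) × 24.66 = 24.66 h.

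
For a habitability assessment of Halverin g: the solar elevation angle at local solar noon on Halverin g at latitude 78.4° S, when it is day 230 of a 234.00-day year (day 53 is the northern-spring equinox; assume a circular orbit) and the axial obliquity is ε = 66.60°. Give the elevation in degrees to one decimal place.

78.1°

Solar longitude: λ_s = 360° × (230 − 53)/234.00 = 272.308°.
sin δ = sin 66.60° × sin 272.308° = -0.91701, so δ = -66.493°.
At local noon the hour angle is zero, so the zenith angle equals |φ − δ| = |-78.4° − (-66.493°)| = 11.907°.
Elevation = 90° − 11.907° = 78.1°.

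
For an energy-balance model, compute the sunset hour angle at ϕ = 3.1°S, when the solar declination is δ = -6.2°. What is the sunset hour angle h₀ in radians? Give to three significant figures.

h₀ = 1.58 rad

cos h₀ = −tan ϕ · tan δ = −tan(-3.1°) × tan(-6.200°) = -0.0059, so h₀ = 1.5767 rad = 90.34°.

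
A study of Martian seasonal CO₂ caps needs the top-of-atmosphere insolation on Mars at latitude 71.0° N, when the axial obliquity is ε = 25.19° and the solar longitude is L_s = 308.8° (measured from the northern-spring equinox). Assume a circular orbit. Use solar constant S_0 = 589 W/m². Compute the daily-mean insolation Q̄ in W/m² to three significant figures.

Solar declination: sin δ = sin ε · sin L_s = sin 25.19° × sin 308.8° = -0.33170, so δ = -19.372°.
cos h₀ = −tan(+71.0°) tan(-19.372°) = 1.0211 ≥ 1 ⇒ polar night, h₀ = 0 and Q̄ = 0.

Q̄ ≈ 0.00 W/m²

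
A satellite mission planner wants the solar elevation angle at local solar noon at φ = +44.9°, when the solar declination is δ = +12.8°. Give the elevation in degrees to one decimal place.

57.9°

At local noon the hour angle is zero, so the zenith angle equals |φ − δ| = |+44.9° − (+12.800°)| = 32.100°.
Elevation = 90° − 32.100° = 57.9°.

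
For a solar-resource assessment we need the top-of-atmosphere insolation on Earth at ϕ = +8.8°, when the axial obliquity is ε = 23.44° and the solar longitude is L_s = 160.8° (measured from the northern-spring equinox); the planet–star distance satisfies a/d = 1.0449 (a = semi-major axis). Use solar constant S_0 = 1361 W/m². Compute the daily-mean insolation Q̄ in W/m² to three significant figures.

Solar declination: sin δ = sin ε · sin L_s = sin 23.44° × sin 160.8° = 0.13082, so δ = +7.517°.
cos h₀ = −tan(+8.8°) tan(+7.517°) = -0.0204, h₀ = 1.5912 rad.
Bracket: h₀ sin ϕ sin δ + cos ϕ cos δ sin h₀ = 1.5912×0.15299×0.13082 + 0.98823×0.99141×0.99979 = 0.031847 + 0.979535 = 1.011382.
Inverse-square distance factor (a/d)² = 1.0449² = 1.091816.
Q̄ = (S_0/π) × 1.091816 × [bracket] = (1361/π) × 1.091816 × 1.011382 = 478.4 W/m².

Q̄ ≈ 478 W/m²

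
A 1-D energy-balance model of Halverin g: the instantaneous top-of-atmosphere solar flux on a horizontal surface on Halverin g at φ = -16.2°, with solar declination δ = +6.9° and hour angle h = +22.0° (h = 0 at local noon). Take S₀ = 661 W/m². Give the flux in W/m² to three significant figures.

cos θ_z = sin φ sin δ + cos φ cos δ cos h = -0.033517 + 0.883920 = 0.850403.
Flux = S₀ · cos θ_z = 661 × 0.850403 = 562.1 W/m².

562 W/m²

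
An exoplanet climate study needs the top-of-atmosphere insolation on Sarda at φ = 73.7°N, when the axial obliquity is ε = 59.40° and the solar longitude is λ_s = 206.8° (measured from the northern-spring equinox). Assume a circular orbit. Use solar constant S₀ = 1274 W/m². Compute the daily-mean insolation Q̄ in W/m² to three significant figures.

Q̄ ≈ 0.00 W/m²

Solar declination: sin δ = sin ε · sin λ_s = sin 59.40° × sin 206.8° = -0.38809, so δ = -22.836°.
cos H₀ = −tan(+73.7°) tan(-22.836°) = 1.4400 ≥ 1 ⇒ polar night, H₀ = 0 and Q̄ = 0.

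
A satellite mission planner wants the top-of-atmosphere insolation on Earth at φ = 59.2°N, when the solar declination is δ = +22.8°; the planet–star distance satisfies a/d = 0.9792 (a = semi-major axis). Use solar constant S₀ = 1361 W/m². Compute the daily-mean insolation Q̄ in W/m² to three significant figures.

cos H₀ = −tan(+59.2°) tan(+22.800°) = -0.7052, H₀ = 2.3534 rad.
Bracket: H₀ sin φ sin δ + cos φ cos δ sin H₀ = 2.3534×0.85896×0.38752 + 0.51204×0.92186×0.70905 = 0.783363 + 0.334692 = 1.118055.
Inverse-square distance factor (a/d)² = 0.9792² = 0.958833.
Q̄ = (S₀/π) × 0.958833 × [bracket] = (1361/π) × 0.958833 × 1.118055 = 464.4 W/m².

Q̄ ≈ 464 W/m²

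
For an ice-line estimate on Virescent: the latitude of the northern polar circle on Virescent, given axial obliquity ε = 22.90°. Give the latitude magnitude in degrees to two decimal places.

67.10°

The polar circle is the lowest latitude that experiences at least one full rotation of continuous daylight at the northern-summer solstice; it lies at |ϕ| = 90° − ε = 90° − 22.90° = 67.10°.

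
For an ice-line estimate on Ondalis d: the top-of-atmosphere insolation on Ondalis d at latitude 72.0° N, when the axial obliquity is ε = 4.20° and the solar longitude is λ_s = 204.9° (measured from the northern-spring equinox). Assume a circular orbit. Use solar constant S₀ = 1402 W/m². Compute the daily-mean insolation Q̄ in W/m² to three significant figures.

Solar declination: sin δ = sin ε · sin λ_s = sin 4.20° × sin 204.9° = -0.03084, so δ = -1.767°.
cos H₀ = −tan(+72.0°) tan(-1.767°) = 0.0949, H₀ = 1.4757 rad.
Bracket: H₀ sin φ sin δ + cos φ cos δ sin H₀ = 1.4757×0.95106×-0.03084 + 0.30902×0.99952×0.99548 = -0.043283 + 0.307476 = 0.264193.
Q̄ = (S₀/π) × [bracket] = (1402/π) × 0.264193 = 117.9 W/m².

Q̄ ≈ 118 W/m²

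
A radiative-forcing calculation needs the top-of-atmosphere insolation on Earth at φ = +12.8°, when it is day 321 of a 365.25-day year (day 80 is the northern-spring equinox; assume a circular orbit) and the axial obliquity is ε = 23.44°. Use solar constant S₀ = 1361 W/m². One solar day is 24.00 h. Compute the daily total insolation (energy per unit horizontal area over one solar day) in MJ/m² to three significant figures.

30.1 MJ/m²

Solar longitude: λ_s = 360° × (321 − 80)/365.25 = 237.536°.
sin δ = sin 23.44° × sin 237.536° = -0.33563, so δ = -19.611°.
cos H₀ = −tan(+12.8°) tan(-19.611°) = 0.0809, H₀ = 1.4898 rad.
Bracket: H₀ sin φ sin δ + cos φ cos δ sin H₀ = 1.4898×0.22155×-0.33563 + 0.97515×0.94200×0.99672 = -0.110780 + 0.915578 = 0.804798.
Q̄ = (S₀/π) × [bracket] = (1361/π) × 0.804798 = 348.65 W/m².
Daily total = Q̄ × 24.00 h × 3600 s/h = 348.65 × 24.00 × 3600 / 10⁶ = 30.12 MJ/m².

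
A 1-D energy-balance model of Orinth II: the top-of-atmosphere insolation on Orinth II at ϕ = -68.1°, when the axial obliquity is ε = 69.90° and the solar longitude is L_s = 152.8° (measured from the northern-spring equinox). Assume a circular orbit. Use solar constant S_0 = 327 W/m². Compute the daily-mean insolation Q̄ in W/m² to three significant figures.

Q̄ ≈ 0.00 W/m²

Solar declination: sin δ = sin ε · sin L_s = sin 69.90° × sin 152.8° = 0.42926, so δ = +25.420°.
cos h₀ = −tan(-68.1°) tan(+25.420°) = 1.1823 ≥ 1 ⇒ polar night, h₀ = 0 and Q̄ = 0.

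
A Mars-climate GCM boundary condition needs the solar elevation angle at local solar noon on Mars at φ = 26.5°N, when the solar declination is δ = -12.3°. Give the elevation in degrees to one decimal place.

51.2°

At local noon the hour angle is zero, so the zenith angle equals |φ − δ| = |+26.5° − (-12.300°)| = 38.800°.
Elevation = 90° − 38.800° = 51.2°.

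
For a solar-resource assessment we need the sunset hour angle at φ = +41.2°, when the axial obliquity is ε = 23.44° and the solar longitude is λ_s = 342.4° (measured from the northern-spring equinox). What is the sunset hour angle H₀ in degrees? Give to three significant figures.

H₀ = 83.9°

Solar declination: sin δ = sin ε · sin λ_s = sin 23.44° × sin 342.4° = -0.12028, so δ = -6.908°.
cos H₀ = −tan φ · tan δ = −tan(+41.2°) × tan(-6.908°) = 0.1061, so H₀ = 1.4645 rad = 83.91°.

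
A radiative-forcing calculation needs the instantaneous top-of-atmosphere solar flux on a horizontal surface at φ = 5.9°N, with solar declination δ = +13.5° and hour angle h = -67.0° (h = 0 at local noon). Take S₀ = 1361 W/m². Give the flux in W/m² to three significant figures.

547 W/m²

cos θ_z = sin φ sin δ + cos φ cos δ cos h = 0.023996 + 0.377923 = 0.401919.
Flux = S₀ · cos θ_z = 1361 × 0.401919 = 547.0 W/m².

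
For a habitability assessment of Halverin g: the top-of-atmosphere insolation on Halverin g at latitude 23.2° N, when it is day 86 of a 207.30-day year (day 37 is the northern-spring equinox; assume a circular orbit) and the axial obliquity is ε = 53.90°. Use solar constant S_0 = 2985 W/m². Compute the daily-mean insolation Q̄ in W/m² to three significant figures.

Q̄ ≈ 1.08e+03 W/m²

Solar longitude: L_s = 360° × (86 − 37)/207.30 = 85.094°.
sin δ = sin 53.90° × sin 85.094° = 0.80503, so δ = +53.613°.
cos h₀ = −tan(+23.2°) tan(+53.613°) = -0.5816, h₀ = 2.1915 rad.
Bracket: h₀ sin ϕ sin δ + cos ϕ cos δ sin h₀ = 2.1915×0.39394×0.80503 + 0.91914×0.59323×0.81346 = 0.694998 + 0.443548 = 1.138546.
Q̄ = (S_0/π) × [bracket] = (2985/π) × 1.138546 = 1082 W/m².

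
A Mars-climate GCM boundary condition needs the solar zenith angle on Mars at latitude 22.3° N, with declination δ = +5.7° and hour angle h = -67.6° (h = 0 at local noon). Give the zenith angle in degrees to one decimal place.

cos θ_z = sin ϕ sin δ + cos ϕ cos δ cos h = 0.037687 + 0.350827 = 0.388514.
θ_z = arccos(0.388514) = 67.1°.

θ_z = 67.1°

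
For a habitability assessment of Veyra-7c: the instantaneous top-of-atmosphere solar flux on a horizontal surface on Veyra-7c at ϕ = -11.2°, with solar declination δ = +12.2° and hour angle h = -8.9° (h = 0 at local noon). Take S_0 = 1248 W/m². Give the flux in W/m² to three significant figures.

cos θ_z = sin ϕ sin δ + cos ϕ cos δ cos h = -0.041047 + 0.947257 = 0.906210.
Flux = S_0 · cos θ_z = 1248 × 0.906210 = 1131 W/m².

1.13e+03 W/m²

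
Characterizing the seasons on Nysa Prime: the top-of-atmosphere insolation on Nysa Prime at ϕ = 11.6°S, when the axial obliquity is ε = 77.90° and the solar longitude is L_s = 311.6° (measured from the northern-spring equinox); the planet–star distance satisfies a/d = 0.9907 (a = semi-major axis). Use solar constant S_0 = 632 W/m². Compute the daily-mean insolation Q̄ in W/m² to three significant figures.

Q̄ ≈ 181 W/m²

Solar declination: sin δ = sin ε · sin L_s = sin 77.90° × sin 311.6° = -0.73118, so δ = -46.986°.
cos h₀ = −tan(-11.6°) tan(-46.986°) = -0.2200, h₀ = 1.7926 rad.
Bracket: h₀ sin ϕ sin δ + cos ϕ cos δ sin h₀ = 1.7926×-0.20108×-0.73118 + 0.97958×0.68218×0.97550 = 0.263558 + 0.651878 = 0.915436.
Inverse-square distance factor (a/d)² = 0.9907² = 0.981486.
Q̄ = (S_0/π) × 0.981486 × [bracket] = (632/π) × 0.981486 × 0.915436 = 180.8 W/m².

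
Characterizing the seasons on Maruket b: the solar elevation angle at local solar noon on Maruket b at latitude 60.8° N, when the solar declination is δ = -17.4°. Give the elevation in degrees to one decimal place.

11.8°

At local noon the hour angle is zero, so the zenith angle equals |φ − δ| = |+60.8° − (-17.400°)| = 78.200°.
Elevation = 90° − 78.200° = 11.8°.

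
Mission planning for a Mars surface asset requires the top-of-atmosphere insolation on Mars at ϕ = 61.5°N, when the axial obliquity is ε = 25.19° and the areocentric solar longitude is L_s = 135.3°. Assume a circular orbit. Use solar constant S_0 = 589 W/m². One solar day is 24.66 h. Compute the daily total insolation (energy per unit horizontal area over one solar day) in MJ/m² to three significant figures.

sin δ = sin 25.19° × sin 135.3° = 0.29938, so δ = +17.420°.
cos h₀ = −tan(+61.5°) tan(+17.420°) = -0.5779, h₀ = 2.1869 rad.
Bracket: h₀ sin ϕ sin δ + cos ϕ cos δ sin h₀ = 2.1869×0.87882×0.29938 + 0.47716×0.95413×0.81611 = 0.575376 + 0.371553 = 0.946929.
Q̄ = (S_0/π) × [bracket] = (589/π) × 0.946929 = 177.53 W/m².
Daily total = Q̄ × 24.66 h × 3600 s/h = 177.53 × 24.66 × 3600 / 10⁶ = 15.76 MJ/m².

15.8 MJ/m²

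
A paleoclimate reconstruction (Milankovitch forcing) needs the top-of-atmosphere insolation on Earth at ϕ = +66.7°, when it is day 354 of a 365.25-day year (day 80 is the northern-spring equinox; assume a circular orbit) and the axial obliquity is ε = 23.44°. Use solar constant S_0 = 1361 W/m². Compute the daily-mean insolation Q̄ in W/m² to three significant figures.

Q̄ ≈ 0.00 W/m²

Solar longitude: L_s = 360° × (354 − 80)/365.25 = 270.062°.
sin δ = sin 23.44° × sin 270.062° = -0.39779, so δ = -23.440°.
cos h₀ = −tan(+66.7°) tan(-23.440°) = 1.0067 ≥ 1 ⇒ polar night, h₀ = 0 and Q̄ = 0.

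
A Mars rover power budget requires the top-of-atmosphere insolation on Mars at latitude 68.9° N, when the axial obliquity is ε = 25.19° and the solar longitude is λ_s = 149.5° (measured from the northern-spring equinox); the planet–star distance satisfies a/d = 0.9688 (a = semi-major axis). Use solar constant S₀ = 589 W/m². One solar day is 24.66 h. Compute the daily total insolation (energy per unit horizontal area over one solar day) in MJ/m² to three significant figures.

Solar declination: sin δ = sin ε · sin λ_s = sin 25.19° × sin 149.5° = 0.21602, so δ = +12.475°.
cos H₀ = −tan(+68.9°) tan(+12.475°) = -0.5734, H₀ = 2.1814 rad.
Bracket: H₀ sin φ sin δ + cos φ cos δ sin H₀ = 2.1814×0.93295×0.21602 + 0.36000×0.97639×0.81930 = 0.439630 + 0.287984 = 0.727614.
Inverse-square distance factor (a/d)² = 0.9688² = 0.938573.
Q̄ = (S₀/π) × 0.938573 × [bracket] = (589/π) × 0.938573 × 0.727614 = 128.04 W/m².
Daily total = Q̄ × 24.66 h × 3600 s/h = 128.04 × 24.66 × 3600 / 10⁶ = 11.37 MJ/m².

11.4 MJ/m²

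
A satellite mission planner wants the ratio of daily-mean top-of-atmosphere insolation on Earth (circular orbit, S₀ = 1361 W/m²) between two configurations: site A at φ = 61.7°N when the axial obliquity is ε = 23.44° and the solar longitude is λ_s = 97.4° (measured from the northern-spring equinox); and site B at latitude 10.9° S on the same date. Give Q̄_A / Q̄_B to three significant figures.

Q̄_A / Q̄_B ≈ 1.43

— Configuration A (φ=+61.7°):
Solar declination: sin δ = sin ε · sin λ_s = sin 23.44° × sin 97.4° = 0.39448, so δ = +23.233°.
cos H₀ = −tan(+61.7°) tan(+23.233°) = -0.7973, H₀ = 2.4936 rad.
Bracket: H₀ sin φ sin δ + cos φ cos δ sin H₀ = 2.4936×0.88048×0.39448 + 0.47409×0.91891×0.60362 = 0.866106 + 0.262965 = 1.129071.
Q̄ = (S₀/π) × [bracket] = (1361/π) × 1.129071 = 489.14 W/m².
— Configuration B (φ=-10.9°):
cos H₀ = −tan(-10.9°) tan(+23.233°) = 0.0827, H₀ = 1.4880 rad.
Bracket: H₀ sin φ sin δ + cos φ cos δ sin H₀ = 1.4880×-0.18910×0.39448 + 0.98196×0.91891×0.99658 = -0.110999 + 0.899247 = 0.788248.
Q̄ = (S₀/π) × [bracket] = (1361/π) × 0.788248 = 341.48 W/m².
Ratio Q̄_A / Q̄_B = 489.14 / 341.48 = 1.432.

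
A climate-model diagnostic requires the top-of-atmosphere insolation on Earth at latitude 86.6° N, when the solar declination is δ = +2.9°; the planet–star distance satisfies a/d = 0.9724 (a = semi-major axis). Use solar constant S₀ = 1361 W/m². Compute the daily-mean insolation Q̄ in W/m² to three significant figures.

Q̄ ≈ 66.3 W/m²

cos H₀ = −tan(+86.6°) tan(+2.900°) = -0.8527, H₀ = 2.5919 rad.
Bracket: H₀ sin φ sin δ + cos φ cos δ sin H₀ = 2.5919×0.99824×0.05059 + 0.05931×0.99872×0.52245 = 0.130893 + 0.030947 = 0.161840.
Inverse-square distance factor (a/d)² = 0.9724² = 0.945562.
Q̄ = (S₀/π) × 0.945562 × [bracket] = (1361/π) × 0.945562 × 0.161840 = 66.30 W/m².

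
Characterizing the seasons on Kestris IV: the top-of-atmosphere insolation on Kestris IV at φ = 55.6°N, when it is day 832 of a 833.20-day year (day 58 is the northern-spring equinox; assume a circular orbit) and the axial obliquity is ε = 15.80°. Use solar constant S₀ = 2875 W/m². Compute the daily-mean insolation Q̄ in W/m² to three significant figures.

Q̄ ≈ 382 W/m²

Solar longitude: λ_s = 360° × (832 − 58)/833.20 = 334.422°.
sin δ = sin 15.80° × sin 334.422° = -0.11756, so δ = -6.751°.
cos H₀ = −tan(+55.6°) tan(-6.751°) = 0.1729, H₀ = 1.3970 rad.
Bracket: H₀ sin φ sin δ + cos φ cos δ sin H₀ = 1.3970×0.82511×-0.11756 + 0.56497×0.99307×0.98494 = -0.135509 + 0.552605 = 0.417096.
Q̄ = (S₀/π) × [bracket] = (2875/π) × 0.417096 = 381.7 W/m².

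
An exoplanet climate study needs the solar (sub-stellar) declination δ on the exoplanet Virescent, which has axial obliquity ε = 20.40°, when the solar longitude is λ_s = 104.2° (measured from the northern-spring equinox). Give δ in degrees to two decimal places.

δ = +19.75°

sin δ = sin ε · sin λ_s = sin 20.40° × sin 104.2° = 0.337922.
δ = arcsin(0.337922) = +19.75°.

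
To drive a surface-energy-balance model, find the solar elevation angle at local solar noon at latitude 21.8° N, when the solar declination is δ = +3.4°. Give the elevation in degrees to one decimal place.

At local noon the hour angle is zero, so the zenith angle equals |φ − δ| = |+21.8° − (+3.400°)| = 18.400°.
Elevation = 90° − 18.400° = 71.6°.

71.6°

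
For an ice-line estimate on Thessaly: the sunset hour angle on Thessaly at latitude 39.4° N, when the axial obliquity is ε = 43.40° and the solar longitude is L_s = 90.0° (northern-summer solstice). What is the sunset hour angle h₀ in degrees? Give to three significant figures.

h₀ = 141°

Solar declination: sin δ = sin ε · sin L_s = sin 43.40° × sin 90.0° = 0.68709, so δ = +43.400°.
cos h₀ = −tan ϕ · tan δ = −tan(+39.4°) × tan(+43.400°) = -0.7768, so h₀ = 2.4603 rad = 140.97°.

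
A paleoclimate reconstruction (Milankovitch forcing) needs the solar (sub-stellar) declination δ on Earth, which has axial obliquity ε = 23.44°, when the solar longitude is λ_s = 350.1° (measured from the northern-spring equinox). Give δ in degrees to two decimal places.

sin δ = sin ε · sin λ_s = sin 23.44° × sin 350.1° = -0.068391.
δ = arcsin(-0.068391) = -3.92°.

δ = -3.92°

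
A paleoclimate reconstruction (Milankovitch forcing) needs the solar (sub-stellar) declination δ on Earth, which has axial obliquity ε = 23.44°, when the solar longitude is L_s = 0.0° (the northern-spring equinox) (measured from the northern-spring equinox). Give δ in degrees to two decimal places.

sin δ = sin ε · sin L_s = sin 23.44° × sin 0.0° = 0.000000.
δ = arcsin(0.000000) = +0.00°.

δ = +0.00°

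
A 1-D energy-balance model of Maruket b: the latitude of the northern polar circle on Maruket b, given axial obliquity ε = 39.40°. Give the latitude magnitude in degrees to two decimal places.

50.60°

The polar circle is the lowest latitude that experiences at least one full rotation of continuous daylight at the northern-summer solstice; it lies at |ϕ| = 90° − ε = 90° − 39.40° = 50.60°.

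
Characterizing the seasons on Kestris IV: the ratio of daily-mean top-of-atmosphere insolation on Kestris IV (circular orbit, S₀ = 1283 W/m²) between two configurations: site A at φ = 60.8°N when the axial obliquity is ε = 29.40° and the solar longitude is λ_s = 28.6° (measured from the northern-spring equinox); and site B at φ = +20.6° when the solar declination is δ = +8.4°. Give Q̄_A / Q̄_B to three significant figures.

— Configuration A (φ=+60.8°):
Solar declination: sin δ = sin ε · sin λ_s = sin 29.40° × sin 28.6° = 0.23499, so δ = +13.591°.
cos H₀ = −tan(+60.8°) tan(+13.591°) = -0.4326, H₀ = 2.0182 rad.
Bracket: H₀ sin φ sin δ + cos φ cos δ sin H₀ = 2.0182×0.87292×0.23499 + 0.48786×0.97200×0.90159 = 0.413988 + 0.427534 = 0.841522.
Q̄ = (S₀/π) × [bracket] = (1283/π) × 0.841522 = 343.67 W/m².
— Configuration B (φ=+20.6°):
cos H₀ = −tan(+20.6°) tan(+8.400°) = -0.0555, H₀ = 1.6263 rad.
Bracket: H₀ sin φ sin δ + cos φ cos δ sin H₀ = 1.6263×0.35184×0.14608 + 0.93606×0.98927×0.99846 = 0.083587 + 0.924590 = 1.008177.
Q̄ = (S₀/π) × [bracket] = (1283/π) × 1.008177 = 411.73 W/m².
Ratio Q̄_A / Q̄_B = 343.67 / 411.73 = 0.8347.

Q̄_A / Q̄_B ≈ 0.835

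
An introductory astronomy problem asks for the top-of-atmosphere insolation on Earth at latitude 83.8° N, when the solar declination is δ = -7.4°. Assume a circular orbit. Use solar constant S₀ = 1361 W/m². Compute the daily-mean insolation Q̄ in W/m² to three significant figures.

cos H₀ = −tan(+83.8°) tan(-7.400°) = 1.1955 ≥ 1 ⇒ polar night, H₀ = 0 and Q̄ = 0.

Q̄ ≈ 0.00 W/m²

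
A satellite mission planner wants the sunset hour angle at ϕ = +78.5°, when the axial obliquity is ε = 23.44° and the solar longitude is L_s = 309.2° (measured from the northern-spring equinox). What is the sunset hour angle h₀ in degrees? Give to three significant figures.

Solar declination: sin δ = sin ε · sin L_s = sin 23.44° × sin 309.2° = -0.30826, so δ = -17.955°.
cos h₀ = −tan ϕ · tan δ = 1.5927 ≥ 1, so the Sun never rises (polar night) and h₀ = 0.

h₀ = 0.00°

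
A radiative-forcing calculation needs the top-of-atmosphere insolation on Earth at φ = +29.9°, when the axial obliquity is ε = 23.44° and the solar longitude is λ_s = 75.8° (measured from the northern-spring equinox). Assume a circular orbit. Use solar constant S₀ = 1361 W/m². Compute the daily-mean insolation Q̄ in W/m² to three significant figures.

Q̄ ≈ 487 W/m²

Solar declination: sin δ = sin ε · sin λ_s = sin 23.44° × sin 75.8° = 0.38563, so δ = +22.683°.
cos H₀ = −tan(+29.9°) tan(+22.683°) = -0.2403, H₀ = 1.8135 rad.
Bracket: H₀ sin φ sin δ + cos φ cos δ sin H₀ = 1.8135×0.49849×0.38563 + 0.86690×0.92265×0.97069 = 0.348614 + 0.776402 = 1.125016.
Q̄ = (S₀/π) × [bracket] = (1361/π) × 1.125016 = 487.4 W/m².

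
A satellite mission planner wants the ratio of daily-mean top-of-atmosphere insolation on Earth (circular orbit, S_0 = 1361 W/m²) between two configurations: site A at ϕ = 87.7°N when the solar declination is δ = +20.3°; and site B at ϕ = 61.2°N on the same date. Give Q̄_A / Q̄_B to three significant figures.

Q̄_A / Q̄_B ≈ 1.05

— Configuration A (ϕ=+87.7°):
cos h₀ = −tan(+87.7°) tan(+20.300°) = -9.2100 ≤ −1 ⇒ polar day, h₀ = π.
Bracket: h₀ sin ϕ sin δ + cos ϕ cos δ sin h₀ = 3.1416×0.99919×0.34694 + 0.04013×0.93789×0.00000 = 1.089064 + 0.000000 = 1.089064.
Q̄ = (S_0/π) × [bracket] = (1361/π) × 1.089064 = 471.80 W/m².
— Configuration B (ϕ=+61.2°):
cos h₀ = −tan(+61.2°) tan(+20.300°) = -0.6729, h₀ = 2.3089 rad.
Bracket: h₀ sin ϕ sin δ + cos ϕ cos δ sin h₀ = 2.3089×0.87631×0.34694 + 0.48175×0.93789×0.73976 = 0.701968 + 0.334245 = 1.036213.
Q̄ = (S_0/π) × [bracket] = (1361/π) × 1.036213 = 448.91 W/m².
Ratio Q̄_A / Q̄_B = 471.80 / 448.91 = 1.051.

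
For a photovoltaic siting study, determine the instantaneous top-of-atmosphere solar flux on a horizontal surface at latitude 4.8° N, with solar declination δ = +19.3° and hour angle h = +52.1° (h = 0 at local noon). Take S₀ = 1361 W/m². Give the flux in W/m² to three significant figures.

824 W/m²

cos θ_z = sin φ sin δ + cos φ cos δ cos h = 0.027657 + 0.577730 = 0.605387.
Flux = S₀ · cos θ_z = 1361 × 0.605387 = 823.9 W/m².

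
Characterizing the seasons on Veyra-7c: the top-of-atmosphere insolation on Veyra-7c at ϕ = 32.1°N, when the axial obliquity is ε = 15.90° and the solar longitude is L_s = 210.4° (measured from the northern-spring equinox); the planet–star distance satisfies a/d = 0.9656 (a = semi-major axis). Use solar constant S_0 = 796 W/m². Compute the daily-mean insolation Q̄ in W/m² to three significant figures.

Solar declination: sin δ = sin ε · sin L_s = sin 15.90° × sin 210.4° = -0.13863, so δ = -7.969°.
cos h₀ = −tan(+32.1°) tan(-7.969°) = 0.0878, h₀ = 1.4829 rad.
Bracket: h₀ sin ϕ sin δ + cos ϕ cos δ sin h₀ = 1.4829×0.53140×-0.13863 + 0.84712×0.99034×0.99614 = -0.109242 + 0.835699 = 0.726457.
Inverse-square distance factor (a/d)² = 0.9656² = 0.932383.
Q̄ = (S_0/π) × 0.932383 × [bracket] = (796/π) × 0.932383 × 0.726457 = 171.6 W/m².

Q̄ ≈ 172 W/m²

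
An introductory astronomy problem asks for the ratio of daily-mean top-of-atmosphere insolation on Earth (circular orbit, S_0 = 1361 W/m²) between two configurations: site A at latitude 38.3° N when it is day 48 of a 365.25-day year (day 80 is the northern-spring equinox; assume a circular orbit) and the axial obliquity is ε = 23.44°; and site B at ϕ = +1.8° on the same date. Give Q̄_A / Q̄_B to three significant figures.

Q̄_A / Q̄_B ≈ 0.595

— Configuration A (ϕ=+38.3°):
Solar longitude: L_s = 360° × (48 − 80)/365.25 = -31.540°, i.e. -31.540° + 360° = 328.460°.
sin δ = sin 23.44° × sin 328.460° = -0.20808, so δ = -12.010°.
cos h₀ = −tan(+38.3°) tan(-12.010°) = 0.1680, h₀ = 1.4020 rad.
Bracket: h₀ sin ϕ sin δ + cos ϕ cos δ sin h₀ = 1.4020×0.61978×-0.20808 + 0.78478×0.97811×0.98579 = -0.180807 + 0.756694 = 0.575887.
Q̄ = (S_0/π) × [bracket] = (1361/π) × 0.575887 = 249.49 W/m².
— Configuration B (ϕ=+1.8°):
cos h₀ = −tan(+1.8°) tan(-12.010°) = 0.0067, h₀ = 1.5641 rad.
Bracket: h₀ sin ϕ sin δ + cos ϕ cos δ sin h₀ = 1.5641×0.03141×-0.20808 + 0.99951×0.97811×0.99998 = -0.010223 + 0.977611 = 0.967388.
Q̄ = (S_0/π) × [bracket] = (1361/π) × 0.967388 = 419.09 W/m².
Ratio Q̄_A / Q̄_B = 249.49 / 419.09 = 0.5953.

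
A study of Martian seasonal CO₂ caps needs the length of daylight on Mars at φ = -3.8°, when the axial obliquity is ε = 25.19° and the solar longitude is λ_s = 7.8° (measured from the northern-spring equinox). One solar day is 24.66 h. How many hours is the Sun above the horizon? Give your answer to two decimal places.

Solar declination: sin δ = sin ε · sin λ_s = sin 25.19° × sin 7.8° = 0.05776, so δ = +3.311°.
cos H₀ = −tan φ · tan δ = −tan(-3.8°) × tan(+3.311°) = 0.0038, so H₀ = 1.5670 rad = 89.78°.
Daylight = 2H₀/(2π) × 24.66 h = (1.5670/π) × 24.66 = 12.30 h.

12.30 h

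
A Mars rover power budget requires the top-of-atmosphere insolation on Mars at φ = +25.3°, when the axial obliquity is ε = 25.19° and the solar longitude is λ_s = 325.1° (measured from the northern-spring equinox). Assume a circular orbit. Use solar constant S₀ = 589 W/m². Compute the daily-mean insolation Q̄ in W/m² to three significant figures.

Q̄ ≈ 135 W/m²

Solar declination: sin δ = sin ε · sin λ_s = sin 25.19° × sin 325.1° = -0.24352, so δ = -14.094°.
cos H₀ = −tan(+25.3°) tan(-14.094°) = 0.1187, H₀ = 1.4518 rad.
Bracket: H₀ sin φ sin δ + cos φ cos δ sin H₀ = 1.4518×0.42736×-0.24352 + 0.90408×0.96990×0.99293 = -0.151090 + 0.870668 = 0.719578.
Q̄ = (S₀/π) × [bracket] = (589/π) × 0.719578 = 134.9 W/m².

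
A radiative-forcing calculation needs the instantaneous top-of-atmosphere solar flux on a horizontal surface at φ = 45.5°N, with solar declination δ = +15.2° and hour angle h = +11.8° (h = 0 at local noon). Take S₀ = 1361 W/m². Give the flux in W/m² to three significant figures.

1.16e+03 W/m²

cos θ_z = sin φ sin δ + cos φ cos δ cos h = 0.187007 + 0.662095 = 0.849102.
Flux = S₀ · cos θ_z = 1361 × 0.849102 = 1156 W/m².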